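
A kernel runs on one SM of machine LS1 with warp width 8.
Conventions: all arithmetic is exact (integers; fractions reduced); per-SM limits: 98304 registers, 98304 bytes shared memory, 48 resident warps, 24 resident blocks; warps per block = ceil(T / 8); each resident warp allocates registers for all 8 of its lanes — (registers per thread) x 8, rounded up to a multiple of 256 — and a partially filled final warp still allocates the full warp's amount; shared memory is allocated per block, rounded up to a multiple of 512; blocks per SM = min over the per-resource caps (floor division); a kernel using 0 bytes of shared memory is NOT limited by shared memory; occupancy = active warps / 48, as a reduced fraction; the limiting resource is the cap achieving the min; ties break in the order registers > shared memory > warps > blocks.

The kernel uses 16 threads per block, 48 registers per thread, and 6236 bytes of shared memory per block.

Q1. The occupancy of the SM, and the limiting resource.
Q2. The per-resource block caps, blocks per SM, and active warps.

Answer: occupancy 7/12, limited by shared memory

registers: 96 blocks
shared memory: 14 blocks
warps: 24 blocks
blocks: 24 blocks

Answer: 14 blocks, 28 active warps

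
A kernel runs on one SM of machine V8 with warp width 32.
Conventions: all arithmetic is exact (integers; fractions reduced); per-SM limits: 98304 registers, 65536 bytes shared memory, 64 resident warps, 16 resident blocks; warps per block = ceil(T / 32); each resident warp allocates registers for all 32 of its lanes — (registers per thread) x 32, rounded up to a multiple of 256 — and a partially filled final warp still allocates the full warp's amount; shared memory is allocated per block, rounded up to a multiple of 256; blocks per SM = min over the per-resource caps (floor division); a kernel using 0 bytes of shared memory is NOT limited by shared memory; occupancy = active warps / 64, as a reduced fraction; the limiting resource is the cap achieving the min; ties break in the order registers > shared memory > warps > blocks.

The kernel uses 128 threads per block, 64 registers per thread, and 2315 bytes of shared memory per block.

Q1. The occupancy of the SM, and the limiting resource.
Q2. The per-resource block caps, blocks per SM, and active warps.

Answer: occupancy 3/4, limited by registers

registers: 12 blocks
shared memory: 25 blocks
warps: 16 blocks
blocks: 16 blocks

Answer: 12 blocks, 48 active warps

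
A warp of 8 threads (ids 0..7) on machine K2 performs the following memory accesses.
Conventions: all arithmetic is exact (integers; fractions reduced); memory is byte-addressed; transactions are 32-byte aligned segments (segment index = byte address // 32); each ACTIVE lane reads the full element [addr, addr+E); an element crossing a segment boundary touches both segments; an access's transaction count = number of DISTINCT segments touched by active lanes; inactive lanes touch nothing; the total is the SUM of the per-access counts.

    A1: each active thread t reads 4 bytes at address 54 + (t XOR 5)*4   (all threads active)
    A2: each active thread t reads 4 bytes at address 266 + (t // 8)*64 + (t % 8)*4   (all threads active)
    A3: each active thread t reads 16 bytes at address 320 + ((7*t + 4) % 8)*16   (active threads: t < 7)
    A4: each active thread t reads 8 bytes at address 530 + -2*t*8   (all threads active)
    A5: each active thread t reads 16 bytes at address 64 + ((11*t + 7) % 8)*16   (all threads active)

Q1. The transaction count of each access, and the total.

A1: 2 transactions
A2: 2 transactions
A3: 4 transactions
A4: 4 transactions
A5: 4 transactions

Answer: 2,2,4,4,4; total 16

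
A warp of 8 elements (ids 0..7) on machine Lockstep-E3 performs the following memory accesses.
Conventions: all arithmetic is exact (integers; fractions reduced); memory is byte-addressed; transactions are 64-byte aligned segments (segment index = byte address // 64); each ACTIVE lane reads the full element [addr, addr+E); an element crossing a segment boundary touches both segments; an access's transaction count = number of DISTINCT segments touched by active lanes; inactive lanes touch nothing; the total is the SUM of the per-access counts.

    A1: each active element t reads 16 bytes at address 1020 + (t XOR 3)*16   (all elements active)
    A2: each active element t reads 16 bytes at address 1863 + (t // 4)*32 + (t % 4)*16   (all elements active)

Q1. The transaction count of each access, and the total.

A1: 3 transactions
A2: 2 transactions

Answer: 3,2; total 5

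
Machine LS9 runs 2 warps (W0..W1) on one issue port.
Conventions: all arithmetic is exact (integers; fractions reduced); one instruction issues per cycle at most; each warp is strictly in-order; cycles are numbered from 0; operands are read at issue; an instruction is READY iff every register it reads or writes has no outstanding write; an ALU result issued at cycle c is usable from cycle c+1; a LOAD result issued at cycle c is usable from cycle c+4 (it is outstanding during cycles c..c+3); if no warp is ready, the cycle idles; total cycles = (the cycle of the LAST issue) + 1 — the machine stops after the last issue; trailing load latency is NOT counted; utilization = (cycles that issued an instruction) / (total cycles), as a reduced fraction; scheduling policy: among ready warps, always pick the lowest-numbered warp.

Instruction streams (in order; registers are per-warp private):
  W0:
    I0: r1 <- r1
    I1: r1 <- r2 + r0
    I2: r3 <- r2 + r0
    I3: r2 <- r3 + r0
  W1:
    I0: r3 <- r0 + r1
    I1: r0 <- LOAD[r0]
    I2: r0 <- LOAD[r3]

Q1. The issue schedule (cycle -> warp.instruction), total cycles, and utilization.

cycle 0: W0.I0
cycle 1: W0.I1
cycle 2: W0.I2
cycle 3: W0.I3
cycle 4: W1.I0
cycle 5: W1.I1
cycle 6: idle
cycle 7: idle
cycle 8: idle
cycle 9: W1.I2

Answer: 10 cycles, utilization 7/10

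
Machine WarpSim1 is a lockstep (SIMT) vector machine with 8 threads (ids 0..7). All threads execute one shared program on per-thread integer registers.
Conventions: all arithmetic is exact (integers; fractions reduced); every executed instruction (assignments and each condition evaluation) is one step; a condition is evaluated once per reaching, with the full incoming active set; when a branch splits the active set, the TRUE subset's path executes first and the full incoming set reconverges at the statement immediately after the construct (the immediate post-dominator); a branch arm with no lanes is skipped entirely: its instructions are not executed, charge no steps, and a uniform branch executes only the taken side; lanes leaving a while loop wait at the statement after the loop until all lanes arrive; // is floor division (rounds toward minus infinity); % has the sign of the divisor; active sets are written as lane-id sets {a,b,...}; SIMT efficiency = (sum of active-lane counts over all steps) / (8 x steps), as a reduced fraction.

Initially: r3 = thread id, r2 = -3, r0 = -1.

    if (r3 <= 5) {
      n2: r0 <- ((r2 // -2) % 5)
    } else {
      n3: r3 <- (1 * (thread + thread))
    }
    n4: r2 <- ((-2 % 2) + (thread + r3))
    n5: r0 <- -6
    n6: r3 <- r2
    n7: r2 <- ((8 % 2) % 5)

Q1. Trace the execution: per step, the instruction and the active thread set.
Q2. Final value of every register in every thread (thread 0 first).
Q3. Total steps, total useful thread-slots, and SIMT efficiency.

step 0: eval (r3 <= 5)               {0,1,2,3,4,5,6,7}
step 1: r0 <- ((r2 // -2) % 5)       {0,1,2,3,4,5}
step 2: r3 <- (1 * (thread + thread)) {6,7}
step 3: r2 <- ((-2 % 2) + (thread + r3)) {0,1,2,3,4,5,6,7}
step 4: r0 <- -6                     {0,1,2,3,4,5,6,7}
step 5: r3 <- r2                     {0,1,2,3,4,5,6,7}
step 6: r2 <- ((8 % 2) % 5)          {0,1,2,3,4,5,6,7}

Answer: 7 steps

r3: 0,2,4,6,8,10,18,21
r2: 0,0,0,0,0,0,0,0
r0: -6,-6,-6,-6,-6,-6,-6,-6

steps = 7; useful = 48; efficiency = 48/56 = 6/7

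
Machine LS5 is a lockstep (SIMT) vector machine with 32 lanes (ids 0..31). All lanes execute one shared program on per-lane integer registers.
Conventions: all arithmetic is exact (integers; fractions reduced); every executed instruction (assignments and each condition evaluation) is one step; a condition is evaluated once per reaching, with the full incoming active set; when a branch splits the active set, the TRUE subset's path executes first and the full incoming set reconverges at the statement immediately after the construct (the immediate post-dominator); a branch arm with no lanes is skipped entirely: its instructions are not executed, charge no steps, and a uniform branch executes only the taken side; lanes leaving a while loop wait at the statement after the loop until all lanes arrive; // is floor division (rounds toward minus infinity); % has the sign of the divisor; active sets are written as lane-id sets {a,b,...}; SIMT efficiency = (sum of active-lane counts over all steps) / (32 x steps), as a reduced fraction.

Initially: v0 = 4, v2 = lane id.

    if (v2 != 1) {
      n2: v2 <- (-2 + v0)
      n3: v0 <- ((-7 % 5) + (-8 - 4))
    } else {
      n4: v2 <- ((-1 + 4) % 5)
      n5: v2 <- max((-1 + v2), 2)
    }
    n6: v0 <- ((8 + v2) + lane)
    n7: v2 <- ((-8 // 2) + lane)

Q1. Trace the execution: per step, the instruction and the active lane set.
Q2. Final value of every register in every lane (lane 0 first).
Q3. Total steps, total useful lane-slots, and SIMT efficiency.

step 0: eval (v2 != 1)               {0,1,2,3,4,5,6,7,8,9,10,11,12,13,14,15,16,17,18,19,20,21,22,23,24,25,26,27,28,29,30,31}
step 1: v2 <- (-2 + v0)              {0,2,3,4,5,6,7,8,9,10,11,12,13,14,15,16,17,18,19,20,21,22,23,24,25,26,27,28,29,30,31}
step 2: v0 <- ((-7 % 5) + (-8 - 4))  {0,2,3,4,5,6,7,8,9,10,11,12,13,14,15,16,17,18,19,20,21,22,23,24,25,26,27,28,29,30,31}
step 3: v2 <- ((-1 + 4) % 5)         {1}
step 4: v2 <- max((-1 + v2), 2)      {1}
step 5: v0 <- ((8 + v2) + lane)      {0,1,2,3,4,5,6,7,8,9,10,11,12,13,14,15,16,17,18,19,20,21,22,23,24,25,26,27,28,29,30,31}
step 6: v2 <- ((-8 // 2) + lane)     {0,1,2,3,4,5,6,7,8,9,10,11,12,13,14,15,16,17,18,19,20,21,22,23,24,25,26,27,28,29,30,31}

Answer: 7 steps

v0: 10,11,12,13,14,15,16,17,18,19,20,21,22,23,24,25,26,27,28,29,30,31,32,33,34,35,36,37,38,39,40,41
v2: -4,-3,-2,-1,0,1,2,3,4,5,6,7,8,9,10,11,12,13,14,15,16,17,18,19,20,21,22,23,24,25,26,27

steps = 7; useful = 160; efficiency = 160/224 = 5/7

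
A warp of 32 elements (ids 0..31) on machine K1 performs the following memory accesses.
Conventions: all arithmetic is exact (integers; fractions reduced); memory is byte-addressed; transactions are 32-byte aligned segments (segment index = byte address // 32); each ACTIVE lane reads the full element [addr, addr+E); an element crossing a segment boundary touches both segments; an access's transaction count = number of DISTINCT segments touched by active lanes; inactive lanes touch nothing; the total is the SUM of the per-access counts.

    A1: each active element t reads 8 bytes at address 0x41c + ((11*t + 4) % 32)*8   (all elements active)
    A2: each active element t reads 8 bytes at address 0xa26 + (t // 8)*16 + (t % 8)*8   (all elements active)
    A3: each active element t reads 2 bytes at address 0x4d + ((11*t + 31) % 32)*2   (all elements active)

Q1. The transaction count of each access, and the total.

A1: 9 transactions
A2: 4 transactions
A3: 3 transactions

Answer: 9,4,3; total 16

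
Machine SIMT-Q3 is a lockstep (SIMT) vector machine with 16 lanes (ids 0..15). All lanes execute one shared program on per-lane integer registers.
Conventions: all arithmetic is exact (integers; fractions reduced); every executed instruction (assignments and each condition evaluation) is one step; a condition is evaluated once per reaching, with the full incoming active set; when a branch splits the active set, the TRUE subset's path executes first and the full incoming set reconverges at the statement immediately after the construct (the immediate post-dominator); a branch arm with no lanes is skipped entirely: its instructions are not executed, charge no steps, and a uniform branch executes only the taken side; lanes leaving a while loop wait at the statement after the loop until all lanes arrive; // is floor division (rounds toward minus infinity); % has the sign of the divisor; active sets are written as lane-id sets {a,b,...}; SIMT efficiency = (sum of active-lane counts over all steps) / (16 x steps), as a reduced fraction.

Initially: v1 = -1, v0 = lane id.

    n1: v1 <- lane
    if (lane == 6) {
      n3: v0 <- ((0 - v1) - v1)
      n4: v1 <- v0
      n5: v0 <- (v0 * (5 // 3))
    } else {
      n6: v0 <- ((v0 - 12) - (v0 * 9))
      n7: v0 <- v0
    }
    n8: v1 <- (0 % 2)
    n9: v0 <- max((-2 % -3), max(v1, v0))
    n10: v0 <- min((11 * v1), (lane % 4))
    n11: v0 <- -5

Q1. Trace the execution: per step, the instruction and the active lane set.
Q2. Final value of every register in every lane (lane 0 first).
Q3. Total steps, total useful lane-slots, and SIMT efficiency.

step 0: v1 <- lane                   {0,1,2,3,4,5,6,7,8,9,10,11,12,13,14,15}
step 1: eval (lane == 6)             {0,1,2,3,4,5,6,7,8,9,10,11,12,13,14,15}
step 2: v0 <- ((0 - v1) - v1)        {6}
step 3: v1 <- v0                     {6}
step 4: v0 <- (v0 * (5 // 3))        {6}
step 5: v0 <- ((v0 - 12) - (v0 * 9)) {0,1,2,3,4,5,7,8,9,10,11,12,13,14,15}
step 6: v0 <- v0                     {0,1,2,3,4,5,7,8,9,10,11,12,13,14,15}
step 7: v1 <- (0 % 2)                {0,1,2,3,4,5,6,7,8,9,10,11,12,13,14,15}
step 8: v0 <- max((-2 % -3), max(v1, v0)) {0,1,2,3,4,5,6,7,8,9,10,11,12,13,14,15}
step 9: v0 <- min((11 * v1), (lane % 4)) {0,1,2,3,4,5,6,7,8,9,10,11,12,13,14,15}
step 10: v0 <- -5                     {0,1,2,3,4,5,6,7,8,9,10,11,12,13,14,15}

Answer: 11 steps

v1: 0,0,0,0,0,0,0,0,0,0,0,0,0,0,0,0
v0: -5,-5,-5,-5,-5,-5,-5,-5,-5,-5,-5,-5,-5,-5,-5,-5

steps = 11; useful = 129; efficiency = 129/176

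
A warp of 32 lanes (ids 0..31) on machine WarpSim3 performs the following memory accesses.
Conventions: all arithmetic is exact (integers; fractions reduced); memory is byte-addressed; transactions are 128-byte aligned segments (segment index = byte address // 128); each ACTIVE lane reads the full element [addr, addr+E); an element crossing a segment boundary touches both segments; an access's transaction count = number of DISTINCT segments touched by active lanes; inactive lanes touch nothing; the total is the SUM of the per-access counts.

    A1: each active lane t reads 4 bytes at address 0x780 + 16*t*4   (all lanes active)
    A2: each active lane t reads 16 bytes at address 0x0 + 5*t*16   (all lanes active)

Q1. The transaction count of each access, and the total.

A1: 16 transactions
A2: 20 transactions

Answer: 16,20; total 36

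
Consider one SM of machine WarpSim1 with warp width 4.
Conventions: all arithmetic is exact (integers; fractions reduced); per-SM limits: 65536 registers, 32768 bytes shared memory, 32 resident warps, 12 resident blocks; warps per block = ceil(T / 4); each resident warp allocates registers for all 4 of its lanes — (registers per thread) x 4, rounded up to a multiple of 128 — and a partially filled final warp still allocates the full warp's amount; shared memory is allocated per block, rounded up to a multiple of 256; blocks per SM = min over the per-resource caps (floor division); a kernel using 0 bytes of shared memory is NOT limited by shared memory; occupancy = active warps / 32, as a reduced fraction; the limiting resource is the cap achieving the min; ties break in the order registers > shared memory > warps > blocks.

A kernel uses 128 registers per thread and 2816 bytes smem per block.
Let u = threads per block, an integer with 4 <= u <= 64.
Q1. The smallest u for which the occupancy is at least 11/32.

Answer: u = 4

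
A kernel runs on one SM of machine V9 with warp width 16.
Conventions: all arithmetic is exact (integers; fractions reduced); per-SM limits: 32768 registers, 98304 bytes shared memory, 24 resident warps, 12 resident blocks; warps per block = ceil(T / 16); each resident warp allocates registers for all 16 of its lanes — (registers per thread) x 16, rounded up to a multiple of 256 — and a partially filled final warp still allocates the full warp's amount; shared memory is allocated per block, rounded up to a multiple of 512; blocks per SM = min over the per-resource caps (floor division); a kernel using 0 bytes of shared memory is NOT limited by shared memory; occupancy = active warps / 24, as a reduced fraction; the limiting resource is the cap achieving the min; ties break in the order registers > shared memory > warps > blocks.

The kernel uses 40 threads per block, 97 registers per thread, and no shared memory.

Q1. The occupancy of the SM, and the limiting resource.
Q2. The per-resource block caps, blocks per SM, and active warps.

Answer: occupancy 3/4, limited by registers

registers: 6 blocks
shared memory: no limit (kernel uses none)
warps: 8 blocks
blocks: 12 blocks

Answer: 6 blocks, 18 active warps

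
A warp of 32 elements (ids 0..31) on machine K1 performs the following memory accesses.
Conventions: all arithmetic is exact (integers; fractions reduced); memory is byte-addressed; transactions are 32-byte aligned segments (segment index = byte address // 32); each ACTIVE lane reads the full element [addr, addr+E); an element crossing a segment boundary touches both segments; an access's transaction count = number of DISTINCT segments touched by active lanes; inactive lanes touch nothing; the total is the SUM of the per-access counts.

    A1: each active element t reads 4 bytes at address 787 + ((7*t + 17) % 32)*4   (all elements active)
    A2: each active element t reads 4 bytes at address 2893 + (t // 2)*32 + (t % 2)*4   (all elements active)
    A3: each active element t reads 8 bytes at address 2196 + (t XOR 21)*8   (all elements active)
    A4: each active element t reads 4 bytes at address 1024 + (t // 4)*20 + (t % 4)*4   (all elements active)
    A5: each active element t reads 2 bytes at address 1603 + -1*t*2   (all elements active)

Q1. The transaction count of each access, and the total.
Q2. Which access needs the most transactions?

A1: 5 transactions
A2: 16 transactions
A3: 9 transactions
A4: 5 transactions
A5: 3 transactions

Answer: 5,16,9,5,3; total 38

Answer: A2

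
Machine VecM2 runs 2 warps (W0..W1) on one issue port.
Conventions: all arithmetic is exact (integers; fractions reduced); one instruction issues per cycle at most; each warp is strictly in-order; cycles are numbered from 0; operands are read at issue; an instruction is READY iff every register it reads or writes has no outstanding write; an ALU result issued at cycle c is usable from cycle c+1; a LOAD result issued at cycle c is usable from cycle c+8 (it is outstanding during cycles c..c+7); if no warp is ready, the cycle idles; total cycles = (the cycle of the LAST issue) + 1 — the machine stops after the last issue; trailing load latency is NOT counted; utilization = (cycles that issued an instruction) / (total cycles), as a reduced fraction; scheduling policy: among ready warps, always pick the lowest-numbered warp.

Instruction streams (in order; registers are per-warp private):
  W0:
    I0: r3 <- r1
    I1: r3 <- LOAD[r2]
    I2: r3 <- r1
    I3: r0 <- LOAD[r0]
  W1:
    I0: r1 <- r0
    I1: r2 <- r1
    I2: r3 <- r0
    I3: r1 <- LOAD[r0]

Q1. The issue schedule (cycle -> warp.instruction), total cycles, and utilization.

cycle 0: W0.I0
cycle 1: W0.I1
cycle 2: W1.I0
cycle 3: W1.I1
cycle 4: W1.I2
cycle 5: W1.I3
cycle 6: idle
cycle 7: idle
cycle 8: idle
cycle 9: W0.I2
cycle 10: W0.I3

Answer: 11 cycles, utilization 8/11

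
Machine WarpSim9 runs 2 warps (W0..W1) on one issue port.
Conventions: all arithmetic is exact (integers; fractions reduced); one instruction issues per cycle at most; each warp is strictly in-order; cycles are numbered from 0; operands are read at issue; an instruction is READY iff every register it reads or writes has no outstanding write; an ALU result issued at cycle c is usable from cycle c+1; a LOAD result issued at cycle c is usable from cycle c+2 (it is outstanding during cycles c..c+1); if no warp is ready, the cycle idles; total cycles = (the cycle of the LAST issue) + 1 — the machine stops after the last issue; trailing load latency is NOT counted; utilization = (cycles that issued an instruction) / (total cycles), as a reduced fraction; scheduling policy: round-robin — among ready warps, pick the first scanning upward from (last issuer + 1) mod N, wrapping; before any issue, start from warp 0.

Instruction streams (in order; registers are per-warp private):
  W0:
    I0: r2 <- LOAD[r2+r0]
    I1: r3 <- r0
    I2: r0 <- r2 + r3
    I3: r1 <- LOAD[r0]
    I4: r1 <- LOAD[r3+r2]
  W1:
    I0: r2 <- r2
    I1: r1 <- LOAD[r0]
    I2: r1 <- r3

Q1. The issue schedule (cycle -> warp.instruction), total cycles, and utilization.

cycle 0: W0.I0
cycle 1: W1.I0
cycle 2: W0.I1
cycle 3: W1.I1
cycle 4: W0.I2
cycle 5: W1.I2
cycle 6: W0.I3
cycle 7: idle
cycle 8: W0.I4

Answer: 9 cycles, utilization 8/9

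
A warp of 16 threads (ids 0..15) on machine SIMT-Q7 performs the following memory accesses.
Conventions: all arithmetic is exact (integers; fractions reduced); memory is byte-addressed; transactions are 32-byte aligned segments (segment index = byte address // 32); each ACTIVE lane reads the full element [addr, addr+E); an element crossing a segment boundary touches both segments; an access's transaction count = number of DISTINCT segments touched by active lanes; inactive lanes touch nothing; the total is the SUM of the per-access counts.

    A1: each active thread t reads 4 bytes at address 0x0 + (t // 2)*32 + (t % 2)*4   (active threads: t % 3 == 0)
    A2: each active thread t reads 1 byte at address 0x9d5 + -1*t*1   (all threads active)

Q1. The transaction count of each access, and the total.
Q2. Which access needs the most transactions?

A1: 6 transactions
A2: 1 transaction

Answer: 6,1; total 7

Answer: A1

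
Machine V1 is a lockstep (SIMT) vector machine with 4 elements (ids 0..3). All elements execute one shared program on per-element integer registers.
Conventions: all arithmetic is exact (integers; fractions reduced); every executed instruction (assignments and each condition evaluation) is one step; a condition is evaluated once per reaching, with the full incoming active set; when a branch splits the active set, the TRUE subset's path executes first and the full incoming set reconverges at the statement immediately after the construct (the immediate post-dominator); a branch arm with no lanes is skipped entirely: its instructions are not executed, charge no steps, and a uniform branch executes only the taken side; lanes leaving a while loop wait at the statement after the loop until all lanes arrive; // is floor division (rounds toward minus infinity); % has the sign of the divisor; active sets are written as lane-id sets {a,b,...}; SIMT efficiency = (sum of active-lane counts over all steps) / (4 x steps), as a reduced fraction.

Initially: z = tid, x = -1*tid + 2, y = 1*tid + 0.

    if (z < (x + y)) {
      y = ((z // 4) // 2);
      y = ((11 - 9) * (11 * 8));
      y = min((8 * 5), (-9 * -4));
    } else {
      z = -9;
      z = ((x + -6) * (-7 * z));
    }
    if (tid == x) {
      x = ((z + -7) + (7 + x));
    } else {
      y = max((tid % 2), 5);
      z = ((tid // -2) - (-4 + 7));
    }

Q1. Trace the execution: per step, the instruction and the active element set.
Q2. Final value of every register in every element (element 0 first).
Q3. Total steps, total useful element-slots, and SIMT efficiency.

step 0: eval (z < (x + y))           {0,1,2,3}
step 1: y <- ((z // 4) // 2)         {0,1}
step 2: y <- ((11 - 9) * (11 * 8))   {0,1}
step 3: y <- min((8 * 5), (-9 * -4)) {0,1}
step 4: z <- -9                      {2,3}
step 5: z <- ((x + -6) * (-7 * z))   {2,3}
step 6: eval (tid == x)              {0,1,2,3}
step 7: x <- ((z + -7) + (7 + x))    {1}
step 8: y <- max((tid % 2), 5)       {0,2,3}
step 9: z <- ((tid // -2) - (-4 + 7)) {0,2,3}

Answer: 10 steps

z: -3,1,-4,-5
x: 2,2,0,-1
y: 5,36,5,5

steps = 10; useful = 25; efficiency = 25/40 = 5/8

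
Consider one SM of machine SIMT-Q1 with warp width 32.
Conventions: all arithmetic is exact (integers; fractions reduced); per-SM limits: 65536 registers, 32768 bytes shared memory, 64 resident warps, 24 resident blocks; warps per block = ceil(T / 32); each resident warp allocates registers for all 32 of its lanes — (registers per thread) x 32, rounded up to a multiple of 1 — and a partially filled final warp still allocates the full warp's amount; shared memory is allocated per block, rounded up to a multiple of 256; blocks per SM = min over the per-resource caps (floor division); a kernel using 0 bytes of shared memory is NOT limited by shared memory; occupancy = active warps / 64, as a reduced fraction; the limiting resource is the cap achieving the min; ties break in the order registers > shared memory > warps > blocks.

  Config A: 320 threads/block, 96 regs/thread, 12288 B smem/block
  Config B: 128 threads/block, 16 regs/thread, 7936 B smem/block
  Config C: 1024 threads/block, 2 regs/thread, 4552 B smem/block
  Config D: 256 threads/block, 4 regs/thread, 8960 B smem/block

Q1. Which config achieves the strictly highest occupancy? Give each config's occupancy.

occupancies: A 5/16, B 1/4, C 1, D 3/8

Answer: C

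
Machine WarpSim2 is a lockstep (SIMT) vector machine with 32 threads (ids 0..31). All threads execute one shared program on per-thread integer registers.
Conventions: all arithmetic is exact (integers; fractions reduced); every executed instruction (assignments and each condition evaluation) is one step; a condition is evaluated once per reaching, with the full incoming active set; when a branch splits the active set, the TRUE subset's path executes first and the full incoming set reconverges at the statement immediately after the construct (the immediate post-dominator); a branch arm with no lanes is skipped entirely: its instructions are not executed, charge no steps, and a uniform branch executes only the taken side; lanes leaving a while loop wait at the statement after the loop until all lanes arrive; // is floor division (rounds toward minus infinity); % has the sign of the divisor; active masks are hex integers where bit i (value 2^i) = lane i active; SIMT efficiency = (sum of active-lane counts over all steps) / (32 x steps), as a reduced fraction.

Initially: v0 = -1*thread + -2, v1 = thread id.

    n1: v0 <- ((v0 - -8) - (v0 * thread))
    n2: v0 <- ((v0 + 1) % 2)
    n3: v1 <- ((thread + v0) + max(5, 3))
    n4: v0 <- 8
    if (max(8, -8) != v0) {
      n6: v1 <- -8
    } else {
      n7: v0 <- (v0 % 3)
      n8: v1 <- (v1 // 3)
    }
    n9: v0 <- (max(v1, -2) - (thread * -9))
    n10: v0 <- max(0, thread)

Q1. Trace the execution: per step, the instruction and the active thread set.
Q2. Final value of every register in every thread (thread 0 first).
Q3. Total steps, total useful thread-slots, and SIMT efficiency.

step 0: v0 <- ((v0 - -8) - (v0 * thread)) 0xffffffff
step 1: v0 <- ((v0 + 1) % 2)         0xffffffff
step 2: v1 <- ((thread + v0) + max(5, 3)) 0xffffffff
step 3: v0 <- 8                      0xffffffff
step 4: eval (max(8, -8) != v0)      0xffffffff
step 5: v0 <- (v0 % 3)               0xffffffff
step 6: v1 <- (v1 // 3)              0xffffffff
step 7: v0 <- (max(v1, -2) - (thread * -9)) 0xffffffff
step 8: v0 <- max(0, thread)         0xffffffff

Answer: 9 steps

v0: 0,1,2,3,4,5,6,7,8,9,10,11,12,13,14,15,16,17,18,19,20,21,22,23,24,25,26,27,28,29,30,31
v1: 2,2,2,3,3,3,4,4,4,5,5,5,6,6,6,7,7,7,8,8,8,9,9,9,10,10,10,11,11,11,12,12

steps = 9; useful = 288; efficiency = 288/288 = 1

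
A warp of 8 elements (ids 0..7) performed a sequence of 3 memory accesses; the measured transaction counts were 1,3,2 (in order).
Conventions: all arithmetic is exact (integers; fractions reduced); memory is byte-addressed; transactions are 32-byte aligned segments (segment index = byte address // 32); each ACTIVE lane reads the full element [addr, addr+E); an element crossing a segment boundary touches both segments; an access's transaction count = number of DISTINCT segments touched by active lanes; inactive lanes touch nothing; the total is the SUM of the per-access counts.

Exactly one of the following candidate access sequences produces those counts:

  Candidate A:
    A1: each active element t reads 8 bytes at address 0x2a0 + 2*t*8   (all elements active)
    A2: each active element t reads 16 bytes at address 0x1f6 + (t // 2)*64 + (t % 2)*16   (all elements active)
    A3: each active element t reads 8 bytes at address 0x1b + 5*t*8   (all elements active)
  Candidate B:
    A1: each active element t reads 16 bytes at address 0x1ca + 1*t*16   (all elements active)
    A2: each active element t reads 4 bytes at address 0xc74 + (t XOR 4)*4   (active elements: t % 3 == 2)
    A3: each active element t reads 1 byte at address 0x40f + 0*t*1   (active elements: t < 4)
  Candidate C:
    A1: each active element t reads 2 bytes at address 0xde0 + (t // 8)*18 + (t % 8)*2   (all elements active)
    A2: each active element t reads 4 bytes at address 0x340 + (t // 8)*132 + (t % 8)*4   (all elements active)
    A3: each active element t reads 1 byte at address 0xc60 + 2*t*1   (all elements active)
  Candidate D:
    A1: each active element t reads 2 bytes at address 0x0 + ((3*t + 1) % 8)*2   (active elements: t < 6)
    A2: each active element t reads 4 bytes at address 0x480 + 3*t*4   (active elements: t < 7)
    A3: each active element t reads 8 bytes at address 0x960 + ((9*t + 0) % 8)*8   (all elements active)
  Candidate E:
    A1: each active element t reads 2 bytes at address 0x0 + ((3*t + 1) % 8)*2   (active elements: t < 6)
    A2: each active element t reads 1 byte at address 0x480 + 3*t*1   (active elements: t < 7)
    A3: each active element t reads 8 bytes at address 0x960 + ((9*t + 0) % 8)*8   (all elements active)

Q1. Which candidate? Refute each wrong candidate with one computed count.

A: A1 gives 4 transactions, not 1
B: A1 gives 5 transactions, not 1
C: A2 gives 1 transaction, not 3
E: A2 gives 1 transaction, not 3
D: all counts match (1,3,2)

Answer: D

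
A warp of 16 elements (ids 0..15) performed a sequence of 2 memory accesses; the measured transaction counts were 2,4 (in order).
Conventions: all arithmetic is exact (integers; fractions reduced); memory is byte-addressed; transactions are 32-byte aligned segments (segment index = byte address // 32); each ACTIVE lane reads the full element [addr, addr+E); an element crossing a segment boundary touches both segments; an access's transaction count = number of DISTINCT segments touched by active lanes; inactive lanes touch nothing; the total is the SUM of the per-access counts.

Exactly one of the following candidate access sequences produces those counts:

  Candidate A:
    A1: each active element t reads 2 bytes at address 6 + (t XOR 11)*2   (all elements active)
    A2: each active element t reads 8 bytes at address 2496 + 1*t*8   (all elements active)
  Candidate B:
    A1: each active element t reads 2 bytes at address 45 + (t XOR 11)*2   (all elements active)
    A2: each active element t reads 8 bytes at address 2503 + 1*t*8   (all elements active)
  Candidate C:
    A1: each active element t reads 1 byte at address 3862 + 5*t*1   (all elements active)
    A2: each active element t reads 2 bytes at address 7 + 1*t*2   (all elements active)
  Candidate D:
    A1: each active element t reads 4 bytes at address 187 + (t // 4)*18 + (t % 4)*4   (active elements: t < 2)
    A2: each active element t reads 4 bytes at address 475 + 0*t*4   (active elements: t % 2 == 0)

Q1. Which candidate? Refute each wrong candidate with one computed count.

B: A2 gives 5 transactions, not 4
C: A1 gives 4 transactions, not 2
D: A2 gives 1 transaction, not 4
A: all counts match (2,4)

Answer: A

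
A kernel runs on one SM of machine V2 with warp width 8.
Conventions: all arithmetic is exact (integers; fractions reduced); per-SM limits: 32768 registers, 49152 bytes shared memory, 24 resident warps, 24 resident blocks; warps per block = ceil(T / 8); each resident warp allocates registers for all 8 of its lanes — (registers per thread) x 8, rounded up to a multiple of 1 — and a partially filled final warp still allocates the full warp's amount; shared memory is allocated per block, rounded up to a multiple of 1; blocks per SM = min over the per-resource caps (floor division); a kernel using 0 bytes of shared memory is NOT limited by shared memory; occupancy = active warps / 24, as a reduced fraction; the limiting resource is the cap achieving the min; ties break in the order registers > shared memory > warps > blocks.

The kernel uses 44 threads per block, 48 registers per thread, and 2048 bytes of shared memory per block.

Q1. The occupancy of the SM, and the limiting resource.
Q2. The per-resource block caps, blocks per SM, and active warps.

Answer: occupancy 1, limited by warps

registers: 14 blocks
shared memory: 24 blocks
warps: 4 blocks
blocks: 24 blocks

Answer: 4 blocks, 24 active warps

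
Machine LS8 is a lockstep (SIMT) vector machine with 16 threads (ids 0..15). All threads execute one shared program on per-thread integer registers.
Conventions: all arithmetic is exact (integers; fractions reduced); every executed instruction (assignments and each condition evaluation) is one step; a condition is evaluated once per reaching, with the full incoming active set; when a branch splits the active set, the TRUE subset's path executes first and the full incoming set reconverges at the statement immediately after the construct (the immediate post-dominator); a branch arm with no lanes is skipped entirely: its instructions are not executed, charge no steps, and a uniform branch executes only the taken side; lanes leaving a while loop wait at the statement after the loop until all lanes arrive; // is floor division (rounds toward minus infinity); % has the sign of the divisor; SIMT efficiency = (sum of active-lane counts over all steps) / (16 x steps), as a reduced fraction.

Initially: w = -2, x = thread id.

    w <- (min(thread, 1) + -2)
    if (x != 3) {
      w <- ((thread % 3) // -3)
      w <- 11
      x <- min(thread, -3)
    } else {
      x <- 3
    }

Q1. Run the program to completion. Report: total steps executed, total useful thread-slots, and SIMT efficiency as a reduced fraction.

Answer: 6 steps, 78 useful, 13/16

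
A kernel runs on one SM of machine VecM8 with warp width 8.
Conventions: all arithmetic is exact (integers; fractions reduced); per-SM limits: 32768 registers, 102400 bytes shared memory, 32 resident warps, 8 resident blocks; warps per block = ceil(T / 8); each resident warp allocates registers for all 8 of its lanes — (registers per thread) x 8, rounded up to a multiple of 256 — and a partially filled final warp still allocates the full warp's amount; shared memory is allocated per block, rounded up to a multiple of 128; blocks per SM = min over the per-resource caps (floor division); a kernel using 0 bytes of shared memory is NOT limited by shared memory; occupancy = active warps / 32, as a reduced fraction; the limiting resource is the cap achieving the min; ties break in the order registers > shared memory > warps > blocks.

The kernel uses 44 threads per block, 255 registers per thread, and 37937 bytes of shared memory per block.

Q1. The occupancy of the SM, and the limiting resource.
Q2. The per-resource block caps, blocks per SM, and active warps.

Answer: occupancy 3/8, limited by registers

registers: 2 blocks
shared memory: 2 blocks
warps: 5 blocks
blocks: 8 blocks

Answer: 2 blocks, 12 active warps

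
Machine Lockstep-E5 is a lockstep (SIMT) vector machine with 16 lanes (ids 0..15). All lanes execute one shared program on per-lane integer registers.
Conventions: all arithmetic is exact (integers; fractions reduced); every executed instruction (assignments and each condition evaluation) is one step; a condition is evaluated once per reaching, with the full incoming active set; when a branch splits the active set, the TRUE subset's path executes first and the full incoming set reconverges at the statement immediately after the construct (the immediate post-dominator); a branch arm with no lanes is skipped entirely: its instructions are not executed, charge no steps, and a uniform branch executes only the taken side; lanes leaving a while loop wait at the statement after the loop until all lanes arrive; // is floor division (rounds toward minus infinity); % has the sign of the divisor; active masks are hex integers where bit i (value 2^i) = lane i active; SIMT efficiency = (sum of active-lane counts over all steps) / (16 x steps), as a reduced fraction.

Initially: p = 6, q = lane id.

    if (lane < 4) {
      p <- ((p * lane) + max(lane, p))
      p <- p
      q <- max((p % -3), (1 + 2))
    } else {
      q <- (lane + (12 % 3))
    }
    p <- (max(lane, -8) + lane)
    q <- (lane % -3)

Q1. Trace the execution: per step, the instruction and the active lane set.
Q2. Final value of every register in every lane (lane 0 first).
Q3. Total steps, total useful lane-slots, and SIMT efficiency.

step 0: eval (lane < 4)              0xffff
step 1: p <- ((p * lane) + max(lane, p)) 0x000f
step 2: p <- p                       0x000f
step 3: q <- max((p % -3), (1 + 2))  0x000f
step 4: q <- (lane + (12 % 3))       0xfff0
step 5: p <- (max(lane, -8) + lane)  0xffff
step 6: q <- (lane % -3)             0xffff

Answer: 7 steps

p: 0,2,4,6,8,10,12,14,16,18,20,22,24,26,28,30
q: 0,-2,-1,0,-2,-1,0,-2,-1,0,-2,-1,0,-2,-1,0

steps = 7; useful = 72; efficiency = 72/112 = 9/14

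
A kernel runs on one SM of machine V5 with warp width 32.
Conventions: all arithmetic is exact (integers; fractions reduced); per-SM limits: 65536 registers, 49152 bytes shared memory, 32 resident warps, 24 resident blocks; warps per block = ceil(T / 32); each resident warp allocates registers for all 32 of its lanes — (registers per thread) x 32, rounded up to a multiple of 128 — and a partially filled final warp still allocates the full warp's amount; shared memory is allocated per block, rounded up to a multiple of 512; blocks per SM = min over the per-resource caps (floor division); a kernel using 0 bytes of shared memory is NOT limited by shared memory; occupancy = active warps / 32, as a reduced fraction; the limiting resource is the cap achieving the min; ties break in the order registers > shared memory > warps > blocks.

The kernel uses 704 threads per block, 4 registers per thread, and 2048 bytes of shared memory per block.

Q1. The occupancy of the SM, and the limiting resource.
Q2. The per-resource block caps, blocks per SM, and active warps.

Answer: occupancy 11/16, limited by warps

registers: 23 blocks
shared memory: 24 blocks
warps: 1 block
blocks: 24 blocks

Answer: 1 block, 22 active warps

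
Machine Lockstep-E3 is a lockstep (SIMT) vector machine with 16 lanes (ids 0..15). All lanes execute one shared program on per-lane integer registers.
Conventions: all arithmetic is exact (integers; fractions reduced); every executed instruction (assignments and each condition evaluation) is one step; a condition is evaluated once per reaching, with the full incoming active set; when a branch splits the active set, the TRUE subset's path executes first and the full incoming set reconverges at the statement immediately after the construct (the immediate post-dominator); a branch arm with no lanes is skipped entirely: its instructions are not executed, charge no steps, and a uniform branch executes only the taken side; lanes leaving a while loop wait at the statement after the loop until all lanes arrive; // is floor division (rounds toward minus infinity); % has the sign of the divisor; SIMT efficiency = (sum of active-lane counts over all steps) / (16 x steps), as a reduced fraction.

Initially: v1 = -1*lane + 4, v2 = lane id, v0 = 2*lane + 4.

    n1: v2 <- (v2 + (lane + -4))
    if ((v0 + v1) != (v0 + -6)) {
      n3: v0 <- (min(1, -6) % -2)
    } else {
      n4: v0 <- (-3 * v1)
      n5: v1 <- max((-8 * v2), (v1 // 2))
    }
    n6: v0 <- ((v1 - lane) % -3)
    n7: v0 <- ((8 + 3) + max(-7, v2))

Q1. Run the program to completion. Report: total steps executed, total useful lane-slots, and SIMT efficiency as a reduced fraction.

Answer: 7 steps, 81 useful, 81/112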